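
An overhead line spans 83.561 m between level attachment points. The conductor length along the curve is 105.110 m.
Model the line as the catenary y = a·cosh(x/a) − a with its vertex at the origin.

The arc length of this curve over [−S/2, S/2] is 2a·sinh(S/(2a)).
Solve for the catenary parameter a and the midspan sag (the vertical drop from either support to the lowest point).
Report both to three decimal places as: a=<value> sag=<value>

a=34.817 sag=28.225

seed: a₀ = √(S³/(24(L−S))) = √(83.561³/(24·21.549)) = 33.588164
iter 1: u=1.243905  f(a)=+1.730e+00  f'(a)=-1.493e+00  a ← 33.588164 − (+1.730e+00/-1.493e+00) = 34.746865
iter 2: u=1.202425  f(a)=+9.355e-02  f'(a)=-1.335e+00  a ← 34.746865 − (+9.355e-02/-1.335e+00) = 34.816914
iter 3: u=1.200006  f(a)=+3.082e-04  f'(a)=-1.327e+00  a ← 34.816914 − (+3.082e-04/-1.327e+00) = 34.817146
iter 4: u=1.199998  f(a)=+3.369e-09  f'(a)=-1.327e+00  a ← 34.817146 − (+3.369e-09/-1.327e+00) = 34.817146
iter 5: u=1.199998  f(a)=+1.421e-14  f'(a)=-1.327e+00  a ← 34.817146 − (+1.421e-14/-1.327e+00) = 34.817146
converged: |Δa| < 1e-12 after 5 iterations
sag = a·(cosh(S/(2a)) − 1) = 34.817146·(cosh(1.199998) − 1) = 28.224599
T_max/T_min = cosh(S/(2a)) = 1.810652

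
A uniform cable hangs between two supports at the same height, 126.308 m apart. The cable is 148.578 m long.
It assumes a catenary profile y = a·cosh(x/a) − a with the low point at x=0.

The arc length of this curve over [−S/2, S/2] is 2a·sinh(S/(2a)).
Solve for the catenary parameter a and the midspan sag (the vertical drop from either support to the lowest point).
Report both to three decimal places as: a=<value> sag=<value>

seed: a₀ = √(S³/(24(L−S))) = √(126.308³/(24·22.270)) = 61.401723
iter 1: u=1.028538  f(a)=+1.208e+00  f'(a)=-8.051e-01  a ← 61.401723 − (+1.208e+00/-8.051e-01) = 62.902281
iter 2: u=1.004002  f(a)=+4.570e-02  f'(a)=-7.452e-01  a ← 62.902281 − (+4.570e-02/-7.452e-01) = 62.963610
iter 3: u=1.003024  f(a)=+7.111e-05  f'(a)=-7.429e-01  a ← 62.963610 − (+7.111e-05/-7.429e-01) = 62.963706
iter 4: u=1.003022  f(a)=+1.727e-10  f'(a)=-7.429e-01  a ← 62.963706 − (+1.727e-10/-7.429e-01) = 62.963706
iter 5: u=1.003022  f(a)=+0.000e+00  f'(a)=-7.429e-01  a ← 62.963706 − (+0.000e+00/-7.429e-01) = 62.963706
converged: |Δa| < 1e-12 after 5 iterations
sag = a·(cosh(S/(2a)) − 1) = 62.963706·(cosh(1.003022) − 1) = 34.418448
T_max/T_min = cosh(S/(2a)) = 1.546639

a=62.964 sag=34.418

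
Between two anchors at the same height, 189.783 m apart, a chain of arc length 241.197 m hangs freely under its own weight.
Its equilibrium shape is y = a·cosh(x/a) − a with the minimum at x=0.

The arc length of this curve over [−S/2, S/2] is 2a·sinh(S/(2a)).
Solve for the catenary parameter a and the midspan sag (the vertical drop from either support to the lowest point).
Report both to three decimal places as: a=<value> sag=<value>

seed: a₀ = √(S³/(24(L−S))) = √(189.783³/(24·51.414)) = 74.428565
iter 1: u=1.274934  f(a)=+4.344e+00  f'(a)=-1.620e+00  a ← 74.428565 − (+4.344e+00/-1.620e+00) = 77.110747
iter 2: u=1.230587  f(a)=+2.459e-01  f'(a)=-1.441e+00  a ← 77.110747 − (+2.459e-01/-1.441e+00) = 77.281370
iter 3: u=1.227870  f(a)=+8.921e-04  f'(a)=-1.431e+00  a ← 77.281370 − (+8.921e-04/-1.431e+00) = 77.281994
iter 4: u=1.227860  f(a)=+1.184e-08  f'(a)=-1.430e+00  a ← 77.281994 − (+1.184e-08/-1.430e+00) = 77.281994
iter 5: u=1.227860  f(a)=+0.000e+00  f'(a)=-1.430e+00  a ← 77.281994 − (+0.000e+00/-1.430e+00) = 77.281994
converged: |Δa| < 1e-12 after 5 iterations
sag = a·(cosh(S/(2a)) − 1) = 77.281994·(cosh(1.227860) − 1) = 65.953842
T_max/T_min = cosh(S/(2a)) = 1.853418

a=77.282 sag=65.954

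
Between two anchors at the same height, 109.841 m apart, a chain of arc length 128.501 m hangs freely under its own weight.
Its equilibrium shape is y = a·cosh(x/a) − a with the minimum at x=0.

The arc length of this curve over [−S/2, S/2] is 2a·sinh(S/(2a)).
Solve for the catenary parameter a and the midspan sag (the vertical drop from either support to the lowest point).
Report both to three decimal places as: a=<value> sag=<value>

seed: a₀ = √(S³/(24(L−S))) = √(109.841³/(24·18.660)) = 54.398294
iter 1: u=1.009600  f(a)=+9.744e-01  f'(a)=-7.586e-01  a ← 54.398294 − (+9.744e-01/-7.586e-01) = 55.682821
iter 2: u=0.986310  f(a)=+3.558e-02  f'(a)=-7.041e-01  a ← 55.682821 − (+3.558e-02/-7.041e-01) = 55.733357
iter 3: u=0.985415  f(a)=+5.143e-05  f'(a)=-7.021e-01  a ← 55.733357 − (+5.143e-05/-7.021e-01) = 55.733430
iter 4: u=0.985414  f(a)=+1.078e-10  f'(a)=-7.020e-01  a ← 55.733430 − (+1.078e-10/-7.020e-01) = 55.733430
iter 5: u=0.985414  f(a)=-2.842e-14  f'(a)=-7.020e-01  a ← 55.733430 − (-2.842e-14/-7.020e-01) = 55.733430
converged: |Δa| < 1e-12 after 5 iterations
sag = a·(cosh(S/(2a)) − 1) = 55.733430·(cosh(0.985414) − 1) = 29.321505
T_max/T_min = cosh(S/(2a)) = 1.526103

a=55.733 sag=29.322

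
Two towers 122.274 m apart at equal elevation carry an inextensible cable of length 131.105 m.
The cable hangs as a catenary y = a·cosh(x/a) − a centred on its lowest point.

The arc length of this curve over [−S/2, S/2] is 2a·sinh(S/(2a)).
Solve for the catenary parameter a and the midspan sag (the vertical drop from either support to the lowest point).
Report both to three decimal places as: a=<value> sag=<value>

a=93.863 sag=20.625

seed: a₀ = √(S³/(24(L−S))) = √(122.274³/(24·8.831)) = 92.873244
iter 1: u=0.658284  f(a)=+1.933e-01  f'(a)=-1.985e-01  a ← 92.873244 − (+1.933e-01/-1.985e-01) = 93.846972
iter 2: u=0.651454  f(a)=+3.083e-03  f'(a)=-1.923e-01  a ← 93.846972 − (+3.083e-03/-1.923e-01) = 93.863006
iter 3: u=0.651343  f(a)=+8.118e-07  f'(a)=-1.922e-01  a ← 93.863006 − (+8.118e-07/-1.922e-01) = 93.863010
iter 4: u=0.651343  f(a)=+2.842e-14  f'(a)=-1.922e-01  a ← 93.863010 − (+2.842e-14/-1.922e-01) = 93.863010
converged: |Δa| < 1e-12 after 4 iterations
sag = a·(cosh(S/(2a)) − 1) = 93.863010·(cosh(0.651343) − 1) = 20.624522
T_max/T_min = cosh(S/(2a)) = 1.219730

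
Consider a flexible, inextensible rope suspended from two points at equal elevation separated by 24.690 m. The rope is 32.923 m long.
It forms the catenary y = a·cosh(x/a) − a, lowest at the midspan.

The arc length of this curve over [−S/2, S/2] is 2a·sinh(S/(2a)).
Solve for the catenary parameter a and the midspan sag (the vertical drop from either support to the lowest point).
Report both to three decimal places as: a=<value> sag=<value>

seed: a₀ = √(S³/(24(L−S))) = √(24.690³/(24·8.233)) = 8.727643
iter 1: u=1.414471  f(a)=+8.639e-01  f'(a)=-2.292e+00  a ← 8.727643 − (+8.639e-01/-2.292e+00) = 9.104563
iter 2: u=1.355913  f(a)=+5.912e-02  f'(a)=-1.988e+00  a ← 9.104563 − (+5.912e-02/-1.988e+00) = 9.134298
iter 3: u=1.351500  f(a)=+3.218e-04  f'(a)=-1.967e+00  a ← 9.134298 − (+3.218e-04/-1.967e+00) = 9.134462
iter 4: u=1.351475  f(a)=+9.649e-09  f'(a)=-1.966e+00  a ← 9.134462 − (+9.649e-09/-1.966e+00) = 9.134462
iter 5: u=1.351475  f(a)=+0.000e+00  f'(a)=-1.966e+00  a ← 9.134462 − (+0.000e+00/-1.966e+00) = 9.134462
converged: |Δa| < 1e-12 after 5 iterations
sag = a·(cosh(S/(2a)) − 1) = 9.134462·(cosh(1.351475) − 1) = 9.691567
T_max/T_min = cosh(S/(2a)) = 2.060989

a=9.134 sag=9.692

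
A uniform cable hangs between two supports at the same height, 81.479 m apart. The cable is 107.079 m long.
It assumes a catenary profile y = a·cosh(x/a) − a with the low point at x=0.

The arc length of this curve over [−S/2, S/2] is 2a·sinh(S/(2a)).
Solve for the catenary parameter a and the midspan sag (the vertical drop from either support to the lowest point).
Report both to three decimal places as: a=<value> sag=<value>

a=30.980 sag=30.877

seed: a₀ = √(S³/(24(L−S))) = √(81.479³/(24·25.600)) = 29.671734
iter 1: u=1.373007  f(a)=+2.524e+00  f'(a)=-2.074e+00  a ← 29.671734 − (+2.524e+00/-2.074e+00) = 30.889074
iter 2: u=1.318897  f(a)=+1.637e-01  f'(a)=-1.813e+00  a ← 30.889074 − (+1.637e-01/-1.813e+00) = 30.979361
iter 3: u=1.315053  f(a)=+7.934e-04  f'(a)=-1.795e+00  a ← 30.979361 − (+7.934e-04/-1.795e+00) = 30.979803
iter 4: u=1.315034  f(a)=+1.885e-08  f'(a)=-1.795e+00  a ← 30.979803 − (+1.885e-08/-1.795e+00) = 30.979803
iter 5: u=1.315034  f(a)=+0.000e+00  f'(a)=-1.795e+00  a ← 30.979803 − (+0.000e+00/-1.795e+00) = 30.979803
converged: |Δa| < 1e-12 after 5 iterations
sag = a·(cosh(S/(2a)) − 1) = 30.979803·(cosh(1.315034) − 1) = 30.876694
T_max/T_min = cosh(S/(2a)) = 1.996672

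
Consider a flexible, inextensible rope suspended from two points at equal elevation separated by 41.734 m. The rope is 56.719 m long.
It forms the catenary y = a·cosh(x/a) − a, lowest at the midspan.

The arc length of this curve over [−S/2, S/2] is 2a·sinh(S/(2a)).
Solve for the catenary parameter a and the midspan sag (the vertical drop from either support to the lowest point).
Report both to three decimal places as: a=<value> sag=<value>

seed: a₀ = √(S³/(24(L−S))) = √(41.734³/(24·14.985)) = 14.216773
iter 1: u=1.467773  f(a)=+1.699e+00  f'(a)=-2.599e+00  a ← 14.216773 − (+1.699e+00/-2.599e+00) = 14.870770
iter 2: u=1.403223  f(a)=+1.243e-01  f'(a)=-2.231e+00  a ← 14.870770 − (+1.243e-01/-2.231e+00) = 14.926483
iter 3: u=1.397985  f(a)=+7.810e-04  f'(a)=-2.203e+00  a ← 14.926483 − (+7.810e-04/-2.203e+00) = 14.926838
iter 4: u=1.397952  f(a)=+3.126e-08  f'(a)=-2.203e+00  a ← 14.926838 − (+3.126e-08/-2.203e+00) = 14.926838
iter 5: u=1.397952  f(a)=+0.000e+00  f'(a)=-2.203e+00  a ← 14.926838 − (+0.000e+00/-2.203e+00) = 14.926838
converged: |Δa| < 1e-12 after 5 iterations
sag = a·(cosh(S/(2a)) − 1) = 14.926838·(cosh(1.397952) − 1) = 17.121122
T_max/T_min = cosh(S/(2a)) = 2.147003

a=14.927 sag=17.121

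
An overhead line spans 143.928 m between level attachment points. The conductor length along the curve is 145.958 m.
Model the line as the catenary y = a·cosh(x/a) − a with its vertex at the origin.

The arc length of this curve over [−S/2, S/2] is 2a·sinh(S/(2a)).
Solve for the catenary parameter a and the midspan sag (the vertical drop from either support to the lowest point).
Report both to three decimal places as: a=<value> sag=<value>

a=247.901 sag=10.519

seed: a₀ = √(S³/(24(L−S))) = √(143.928³/(24·2.030)) = 247.379835
iter 1: u=0.290905  f(a)=+8.607e-03  f'(a)=-1.655e-02  a ← 247.379835 − (+8.607e-03/-1.655e-02) = 247.899844
iter 2: u=0.290295  f(a)=+2.721e-05  f'(a)=-1.645e-02  a ← 247.899844 − (+2.721e-05/-1.645e-02) = 247.901499
iter 3: u=0.290293  f(a)=+2.740e-10  f'(a)=-1.645e-02  a ← 247.901499 − (+2.740e-10/-1.645e-02) = 247.901499
iter 4: u=0.290293  f(a)=-2.842e-14  f'(a)=-1.645e-02  a ← 247.901499 − (-2.842e-14/-1.645e-02) = 247.901499
converged: |Δa| < 1e-12 after 4 iterations
sag = a·(cosh(S/(2a)) − 1) = 247.901499·(cosh(0.290293) − 1) = 10.518871
T_max/T_min = cosh(S/(2a)) = 1.042432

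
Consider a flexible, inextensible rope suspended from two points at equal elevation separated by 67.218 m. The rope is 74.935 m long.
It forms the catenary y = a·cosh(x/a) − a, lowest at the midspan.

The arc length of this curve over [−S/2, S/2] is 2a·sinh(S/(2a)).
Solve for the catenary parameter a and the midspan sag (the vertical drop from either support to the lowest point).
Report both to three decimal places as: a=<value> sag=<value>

seed: a₀ = √(S³/(24(L−S))) = √(67.218³/(24·7.717)) = 40.494730
iter 1: u=0.829960  f(a)=+2.702e-01  f'(a)=-4.080e-01  a ← 40.494730 − (+2.702e-01/-4.080e-01) = 41.156883
iter 2: u=0.816607  f(a)=+6.770e-03  f'(a)=-3.878e-01  a ← 41.156883 − (+6.770e-03/-3.878e-01) = 41.174338
iter 3: u=0.816261  f(a)=+4.492e-06  f'(a)=-3.873e-01  a ← 41.174338 − (+4.492e-06/-3.873e-01) = 41.174349
iter 4: u=0.816261  f(a)=+1.975e-12  f'(a)=-3.873e-01  a ← 41.174349 − (+1.975e-12/-3.873e-01) = 41.174349
converged: |Δa| < 1e-12 after 4 iterations
sag = a·(cosh(S/(2a)) − 1) = 41.174349·(cosh(0.816261) − 1) = 14.495576
T_max/T_min = cosh(S/(2a)) = 1.352054

a=41.174 sag=14.496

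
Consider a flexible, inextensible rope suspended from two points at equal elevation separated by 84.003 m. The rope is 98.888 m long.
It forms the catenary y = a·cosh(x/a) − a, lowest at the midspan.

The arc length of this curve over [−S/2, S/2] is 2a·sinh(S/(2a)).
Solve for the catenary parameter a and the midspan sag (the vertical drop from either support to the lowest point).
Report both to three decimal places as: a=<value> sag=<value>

seed: a₀ = √(S³/(24(L−S))) = √(84.003³/(24·14.885)) = 40.734478
iter 1: u=1.031104  f(a)=+8.116e-01  f'(a)=-8.115e-01  a ← 40.734478 − (+8.116e-01/-8.115e-01) = 41.734549
iter 2: u=1.006396  f(a)=+3.085e-02  f'(a)=-7.509e-01  a ← 41.734549 − (+3.085e-02/-7.509e-01) = 41.775632
iter 3: u=1.005407  f(a)=+4.847e-05  f'(a)=-7.485e-01  a ← 41.775632 − (+4.847e-05/-7.485e-01) = 41.775697
iter 4: u=1.005405  f(a)=+1.201e-10  f'(a)=-7.485e-01  a ← 41.775697 − (+1.201e-10/-7.485e-01) = 41.775697
iter 5: u=1.005405  f(a)=+2.842e-14  f'(a)=-7.485e-01  a ← 41.775697 − (+2.842e-14/-7.485e-01) = 41.775697
converged: |Δa| < 1e-12 after 5 iterations
sag = a·(cosh(S/(2a)) − 1) = 41.775697·(cosh(1.005405) − 1) = 22.953879
T_max/T_min = cosh(S/(2a)) = 1.549455

a=41.776 sag=22.954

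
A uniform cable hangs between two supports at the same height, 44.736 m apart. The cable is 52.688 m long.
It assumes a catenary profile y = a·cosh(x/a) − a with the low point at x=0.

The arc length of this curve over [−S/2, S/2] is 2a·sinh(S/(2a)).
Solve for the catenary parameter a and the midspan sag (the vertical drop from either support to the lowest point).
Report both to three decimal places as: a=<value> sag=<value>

a=22.214 sag=12.245

seed: a₀ = √(S³/(24(L−S))) = √(44.736³/(24·7.952)) = 21.659175
iter 1: u=1.032726  f(a)=+4.350e-01  f'(a)=-8.156e-01  a ← 21.659175 − (+4.350e-01/-8.156e-01) = 22.192473
iter 2: u=1.007909  f(a)=+1.658e-02  f'(a)=-7.545e-01  a ← 22.192473 − (+1.658e-02/-7.545e-01) = 22.214452
iter 3: u=1.006912  f(a)=+2.622e-05  f'(a)=-7.521e-01  a ← 22.214452 − (+2.622e-05/-7.521e-01) = 22.214487
iter 4: u=1.006911  f(a)=+6.578e-11  f'(a)=-7.521e-01  a ← 22.214487 − (+6.578e-11/-7.521e-01) = 22.214487
iter 5: u=1.006911  f(a)=-7.105e-15  f'(a)=-7.521e-01  a ← 22.214487 − (-7.105e-15/-7.521e-01) = 22.214487
converged: |Δa| < 1e-12 after 5 iterations
sag = a·(cosh(S/(2a)) − 1) = 22.214487·(cosh(1.006911) − 1) = 12.245487
T_max/T_min = cosh(S/(2a)) = 1.551239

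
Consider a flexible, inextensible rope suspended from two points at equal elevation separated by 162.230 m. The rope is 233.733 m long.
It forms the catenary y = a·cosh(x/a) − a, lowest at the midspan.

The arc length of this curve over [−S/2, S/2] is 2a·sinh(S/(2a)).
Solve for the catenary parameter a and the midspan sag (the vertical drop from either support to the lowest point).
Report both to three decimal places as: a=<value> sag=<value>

seed: a₀ = √(S³/(24(L−S))) = √(162.230³/(24·71.503)) = 49.880293
iter 1: u=1.626193  f(a)=+1.007e+01  f'(a)=-3.700e+00  a ← 49.880293 − (+1.007e+01/-3.700e+00) = 52.602229
iter 2: u=1.542045  f(a)=+8.832e-01  f'(a)=-3.077e+00  a ← 52.602229 − (+8.832e-01/-3.077e+00) = 52.889230
iter 3: u=1.533677  f(a)=+8.234e-03  f'(a)=-3.020e+00  a ← 52.889230 − (+8.234e-03/-3.020e+00) = 52.891956
iter 4: u=1.533598  f(a)=+7.303e-07  f'(a)=-3.020e+00  a ← 52.891956 − (+7.303e-07/-3.020e+00) = 52.891956
iter 5: u=1.533598  f(a)=+0.000e+00  f'(a)=-3.020e+00  a ← 52.891956 − (+0.000e+00/-3.020e+00) = 52.891956
converged: |Δa| < 1e-12 after 5 iterations
sag = a·(cosh(S/(2a)) − 1) = 52.891956·(cosh(1.533598) − 1) = 75.386405
T_max/T_min = cosh(S/(2a)) = 2.425291

a=52.892 sag=75.386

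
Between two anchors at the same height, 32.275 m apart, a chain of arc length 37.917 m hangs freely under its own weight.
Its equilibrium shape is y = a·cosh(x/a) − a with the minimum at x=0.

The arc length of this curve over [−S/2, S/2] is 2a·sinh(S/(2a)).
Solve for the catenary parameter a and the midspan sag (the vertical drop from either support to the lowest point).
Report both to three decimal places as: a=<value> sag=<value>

a=16.155 sag=8.753

seed: a₀ = √(S³/(24(L−S))) = √(32.275³/(24·5.642)) = 15.757134
iter 1: u=1.024139  f(a)=+3.034e-01  f'(a)=-7.941e-01  a ← 15.757134 − (+3.034e-01/-7.941e-01) = 16.139178
iter 2: u=0.999896  f(a)=+1.138e-02  f'(a)=-7.355e-01  a ← 16.139178 − (+1.138e-02/-7.355e-01) = 16.154656
iter 3: u=0.998938  f(a)=+1.741e-05  f'(a)=-7.333e-01  a ← 16.154656 − (+1.741e-05/-7.333e-01) = 16.154680
iter 4: u=0.998937  f(a)=+4.088e-11  f'(a)=-7.333e-01  a ← 16.154680 − (+4.088e-11/-7.333e-01) = 16.154680
iter 5: u=0.998937  f(a)=+0.000e+00  f'(a)=-7.333e-01  a ← 16.154680 − (+0.000e+00/-7.333e-01) = 16.154680
converged: |Δa| < 1e-12 after 5 iterations
sag = a·(cosh(S/(2a)) − 1) = 16.154680·(cosh(0.998937) − 1) = 8.753118
T_max/T_min = cosh(S/(2a)) = 1.541832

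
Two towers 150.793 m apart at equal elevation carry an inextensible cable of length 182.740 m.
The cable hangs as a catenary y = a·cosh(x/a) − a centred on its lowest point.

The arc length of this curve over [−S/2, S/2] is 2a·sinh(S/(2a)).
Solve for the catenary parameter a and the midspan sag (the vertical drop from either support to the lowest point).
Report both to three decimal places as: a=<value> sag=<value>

seed: a₀ = √(S³/(24(L−S))) = √(150.793³/(24·31.947)) = 66.873047
iter 1: u=1.127457  f(a)=+2.093e+00  f'(a)=-1.083e+00  a ← 66.873047 − (+2.093e+00/-1.083e+00) = 68.806479
iter 2: u=1.095776  f(a)=+9.420e-02  f'(a)=-9.871e-01  a ← 68.806479 − (+9.420e-02/-9.871e-01) = 68.901914
iter 3: u=1.094258  f(a)=+2.107e-04  f'(a)=-9.827e-01  a ← 68.901914 − (+2.107e-04/-9.827e-01) = 68.902129
iter 4: u=1.094255  f(a)=+1.060e-09  f'(a)=-9.827e-01  a ← 68.902129 − (+1.060e-09/-9.827e-01) = 68.902129
iter 5: u=1.094255  f(a)=-2.842e-14  f'(a)=-9.827e-01  a ← 68.902129 − (-2.842e-14/-9.827e-01) = 68.902129
converged: |Δa| < 1e-12 after 5 iterations
sag = a·(cosh(S/(2a)) − 1) = 68.902129·(cosh(1.094255) − 1) = 45.535541
T_max/T_min = cosh(S/(2a)) = 1.660873

a=68.902 sag=45.536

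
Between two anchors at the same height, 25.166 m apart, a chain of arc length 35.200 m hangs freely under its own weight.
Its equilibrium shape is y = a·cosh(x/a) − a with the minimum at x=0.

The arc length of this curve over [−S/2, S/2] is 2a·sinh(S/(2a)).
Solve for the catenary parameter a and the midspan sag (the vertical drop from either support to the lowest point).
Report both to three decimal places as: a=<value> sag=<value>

a=8.583 sag=10.998

seed: a₀ = √(S³/(24(L−S))) = √(25.166³/(24·10.034)) = 8.135395
iter 1: u=1.546698  f(a)=+1.271e+00  f'(a)=-3.110e+00  a ← 8.135395 − (+1.271e+00/-3.110e+00) = 8.544095
iter 2: u=1.472713  f(a)=+1.020e-01  f'(a)=-2.629e+00  a ← 8.544095 − (+1.020e-01/-2.629e+00) = 8.582919
iter 3: u=1.466051  f(a)=+7.849e-04  f'(a)=-2.588e+00  a ← 8.582919 − (+7.849e-04/-2.588e+00) = 8.583222
iter 4: u=1.466000  f(a)=+4.722e-08  f'(a)=-2.588e+00  a ← 8.583222 − (+4.722e-08/-2.588e+00) = 8.583222
iter 5: u=1.466000  f(a)=+0.000e+00  f'(a)=-2.588e+00  a ← 8.583222 − (+0.000e+00/-2.588e+00) = 8.583222
converged: |Δa| < 1e-12 after 5 iterations
sag = a·(cosh(S/(2a)) − 1) = 8.583222·(cosh(1.466000) − 1) = 10.998190
T_max/T_min = cosh(S/(2a)) = 2.281359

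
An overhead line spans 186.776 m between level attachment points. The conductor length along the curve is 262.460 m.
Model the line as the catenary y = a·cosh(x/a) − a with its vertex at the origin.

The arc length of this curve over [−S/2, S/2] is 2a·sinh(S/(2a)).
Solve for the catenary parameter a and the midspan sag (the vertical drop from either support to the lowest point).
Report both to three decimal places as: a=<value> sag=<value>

seed: a₀ = √(S³/(24(L−S))) = √(186.776³/(24·75.684)) = 59.892707
iter 1: u=1.559255  f(a)=+9.751e+00  f'(a)=-3.198e+00  a ← 59.892707 − (+9.751e+00/-3.198e+00) = 62.942307
iter 2: u=1.483708  f(a)=+7.943e-01  f'(a)=-2.696e+00  a ← 62.942307 − (+7.943e-01/-2.696e+00) = 63.236910
iter 3: u=1.476796  f(a)=+6.302e-03  f'(a)=-2.653e+00  a ← 63.236910 − (+6.302e-03/-2.653e+00) = 63.239285
iter 4: u=1.476740  f(a)=+4.037e-07  f'(a)=-2.653e+00  a ← 63.239285 − (+4.037e-07/-2.653e+00) = 63.239286
iter 5: u=1.476740  f(a)=-5.684e-14  f'(a)=-2.653e+00  a ← 63.239286 − (-5.684e-14/-2.653e+00) = 63.239286
converged: |Δa| < 1e-12 after 5 iterations
sag = a·(cosh(S/(2a)) − 1) = 63.239286·(cosh(1.476740) − 1) = 82.433362
T_max/T_min = cosh(S/(2a)) = 2.303515

a=63.239 sag=82.433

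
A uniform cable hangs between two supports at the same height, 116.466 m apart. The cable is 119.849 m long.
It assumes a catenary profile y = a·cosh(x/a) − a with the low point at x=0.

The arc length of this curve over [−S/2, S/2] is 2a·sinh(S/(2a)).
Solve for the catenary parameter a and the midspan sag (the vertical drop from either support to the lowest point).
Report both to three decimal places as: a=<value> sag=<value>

a=140.093 sag=12.278

seed: a₀ = √(S³/(24(L−S))) = √(116.466³/(24·3.383)) = 139.489694
iter 1: u=0.417472  f(a)=+2.960e-02  f'(a)=-4.936e-02  a ← 139.489694 − (+2.960e-02/-4.936e-02) = 140.089469
iter 2: u=0.415684  f(a)=+1.920e-04  f'(a)=-4.872e-02  a ← 140.089469 − (+1.920e-04/-4.872e-02) = 140.093411
iter 3: u=0.415673  f(a)=+8.196e-09  f'(a)=-4.871e-02  a ← 140.093411 − (+8.196e-09/-4.871e-02) = 140.093411
iter 4: u=0.415673  f(a)=+0.000e+00  f'(a)=-4.871e-02  a ← 140.093411 − (+0.000e+00/-4.871e-02) = 140.093411
converged: |Δa| < 1e-12 after 4 iterations
sag = a·(cosh(S/(2a)) − 1) = 140.093411·(cosh(0.415673) − 1) = 12.278205
T_max/T_min = cosh(S/(2a)) = 1.087643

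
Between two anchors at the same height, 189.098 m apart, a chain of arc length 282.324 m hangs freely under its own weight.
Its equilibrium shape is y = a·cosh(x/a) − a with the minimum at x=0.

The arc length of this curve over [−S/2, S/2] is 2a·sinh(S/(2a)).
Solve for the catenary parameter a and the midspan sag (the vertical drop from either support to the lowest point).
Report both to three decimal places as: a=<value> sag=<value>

seed: a₀ = √(S³/(24(L−S))) = √(189.098³/(24·93.226)) = 54.973863
iter 1: u=1.719890  f(a)=+1.480e+01  f'(a)=-4.507e+00  a ← 54.973863 − (+1.480e+01/-4.507e+00) = 58.257787
iter 2: u=1.622942  f(a)=+1.430e+00  f'(a)=-3.675e+00  a ← 58.257787 − (+1.430e+00/-3.675e+00) = 58.646913
iter 3: u=1.612174  f(a)=+1.650e-02  f'(a)=-3.590e+00  a ← 58.646913 − (+1.650e-02/-3.590e+00) = 58.651508
iter 4: u=1.612047  f(a)=+2.252e-06  f'(a)=-3.589e+00  a ← 58.651508 − (+2.252e-06/-3.589e+00) = 58.651509
iter 5: u=1.612047  f(a)=+5.684e-14  f'(a)=-3.589e+00  a ← 58.651509 − (+5.684e-14/-3.589e+00) = 58.651509
converged: |Δa| < 1e-12 after 5 iterations
sag = a·(cosh(S/(2a)) − 1) = 58.651509·(cosh(1.612047) − 1) = 94.210225
T_max/T_min = cosh(S/(2a)) = 2.606271

a=58.652 sag=94.210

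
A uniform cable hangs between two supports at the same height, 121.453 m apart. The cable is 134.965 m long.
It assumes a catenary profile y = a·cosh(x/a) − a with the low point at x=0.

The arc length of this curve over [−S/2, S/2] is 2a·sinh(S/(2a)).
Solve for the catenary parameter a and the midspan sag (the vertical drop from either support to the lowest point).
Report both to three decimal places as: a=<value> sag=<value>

seed: a₀ = √(S³/(24(L−S))) = √(121.453³/(24·13.512)) = 74.327056
iter 1: u=0.817017  f(a)=+4.582e-01  f'(a)=-3.884e-01  a ← 74.327056 − (+4.582e-01/-3.884e-01) = 75.506676
iter 2: u=0.804253  f(a)=+1.114e-02  f'(a)=-3.698e-01  a ← 75.506676 − (+1.114e-02/-3.698e-01) = 75.536793
iter 3: u=0.803933  f(a)=+6.941e-06  f'(a)=-3.693e-01  a ← 75.536793 − (+6.941e-06/-3.693e-01) = 75.536812
iter 4: u=0.803933  f(a)=+2.700e-12  f'(a)=-3.693e-01  a ← 75.536812 − (+2.700e-12/-3.693e-01) = 75.536812
converged: |Δa| < 1e-12 after 4 iterations
sag = a·(cosh(S/(2a)) − 1) = 75.536812·(cosh(0.803933) − 1) = 25.753354
T_max/T_min = cosh(S/(2a)) = 1.340938

a=75.537 sag=25.753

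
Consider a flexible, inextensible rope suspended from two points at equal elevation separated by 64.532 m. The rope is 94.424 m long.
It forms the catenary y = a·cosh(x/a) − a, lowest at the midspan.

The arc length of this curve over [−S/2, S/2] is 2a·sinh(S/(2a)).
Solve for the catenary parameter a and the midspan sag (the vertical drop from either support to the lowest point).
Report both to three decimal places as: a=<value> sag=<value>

seed: a₀ = √(S³/(24(L−S))) = √(64.532³/(24·29.892)) = 19.354394
iter 1: u=1.667115  f(a)=+4.440e+00  f'(a)=-4.037e+00  a ← 19.354394 − (+4.440e+00/-4.037e+00) = 20.454097
iter 2: u=1.577483  f(a)=+4.065e-01  f'(a)=-3.329e+00  a ← 20.454097 − (+4.065e-01/-3.329e+00) = 20.576212
iter 3: u=1.568122  f(a)=+4.166e-03  f'(a)=-3.261e+00  a ← 20.576212 − (+4.166e-03/-3.261e+00) = 20.577489
iter 4: u=1.568024  f(a)=+4.476e-07  f'(a)=-3.260e+00  a ← 20.577489 − (+4.476e-07/-3.260e+00) = 20.577489
iter 5: u=1.568024  f(a)=-1.421e-14  f'(a)=-3.260e+00  a ← 20.577489 − (-1.421e-14/-3.260e+00) = 20.577489
converged: |Δa| < 1e-12 after 5 iterations
sag = a·(cosh(S/(2a)) − 1) = 20.577489·(cosh(1.568024) − 1) = 30.924025
T_max/T_min = cosh(S/(2a)) = 2.502808

a=20.577 sag=30.924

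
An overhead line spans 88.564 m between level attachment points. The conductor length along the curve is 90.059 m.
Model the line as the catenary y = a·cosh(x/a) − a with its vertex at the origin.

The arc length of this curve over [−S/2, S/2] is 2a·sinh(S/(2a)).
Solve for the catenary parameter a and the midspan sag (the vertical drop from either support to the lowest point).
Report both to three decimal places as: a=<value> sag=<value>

a=139.493 sag=7.088

seed: a₀ = √(S³/(24(L−S))) = √(88.564³/(24·1.495)) = 139.142441
iter 1: u=0.318249  f(a)=+7.589e-03  f'(a)=-2.171e-02  a ← 139.142441 − (+7.589e-03/-2.171e-02) = 139.492056
iter 2: u=0.317452  f(a)=+2.870e-05  f'(a)=-2.154e-02  a ← 139.492056 − (+2.870e-05/-2.154e-02) = 139.493388
iter 3: u=0.317449  f(a)=+4.138e-10  f'(a)=-2.154e-02  a ← 139.493388 − (+4.138e-10/-2.154e-02) = 139.493388
iter 4: u=0.317449  f(a)=+0.000e+00  f'(a)=-2.154e-02  a ← 139.493388 − (+0.000e+00/-2.154e-02) = 139.493388
converged: |Δa| < 1e-12 after 4 iterations
sag = a·(cosh(S/(2a)) − 1) = 139.493388·(cosh(0.317449) − 1) = 7.087856
T_max/T_min = cosh(S/(2a)) = 1.050811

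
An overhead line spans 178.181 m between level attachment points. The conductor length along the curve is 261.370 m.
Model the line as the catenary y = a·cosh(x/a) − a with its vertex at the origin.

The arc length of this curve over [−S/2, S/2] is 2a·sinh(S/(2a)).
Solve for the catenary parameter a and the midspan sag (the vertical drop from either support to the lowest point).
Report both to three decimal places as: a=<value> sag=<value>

a=56.618 sag=85.805

seed: a₀ = √(S³/(24(L−S))) = √(178.181³/(24·83.189)) = 53.229638
iter 1: u=1.673701  f(a)=+1.246e+01  f'(a)=-4.094e+00  a ← 53.229638 − (+1.246e+01/-4.094e+00) = 56.273440
iter 2: u=1.583171  f(a)=+1.149e+00  f'(a)=-3.371e+00  a ← 56.273440 − (+1.149e+00/-3.371e+00) = 56.614221
iter 3: u=1.573642  f(a)=+1.195e-02  f'(a)=-3.301e+00  a ← 56.614221 − (+1.195e-02/-3.301e+00) = 56.617841
iter 4: u=1.573541  f(a)=+1.324e-06  f'(a)=-3.300e+00  a ← 56.617841 − (+1.324e-06/-3.300e+00) = 56.617842
iter 5: u=1.573541  f(a)=+5.684e-14  f'(a)=-3.300e+00  a ← 56.617842 − (+5.684e-14/-3.300e+00) = 56.617842
converged: |Δa| < 1e-12 after 5 iterations
sag = a·(cosh(S/(2a)) − 1) = 56.617842·(cosh(1.573541) − 1) = 85.804591
T_max/T_min = cosh(S/(2a)) = 2.515504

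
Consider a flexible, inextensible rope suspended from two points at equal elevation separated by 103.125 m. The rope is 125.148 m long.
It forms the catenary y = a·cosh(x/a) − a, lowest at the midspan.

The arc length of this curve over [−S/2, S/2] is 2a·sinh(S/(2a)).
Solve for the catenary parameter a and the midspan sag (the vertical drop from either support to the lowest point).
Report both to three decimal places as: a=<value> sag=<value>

a=46.944 sag=31.282

seed: a₀ = √(S³/(24(L−S))) = √(103.125³/(24·22.023)) = 45.551437
iter 1: u=1.131962  f(a)=+1.455e+00  f'(a)=-1.097e+00  a ← 45.551437 − (+1.455e+00/-1.097e+00) = 46.877984
iter 2: u=1.099930  f(a)=+6.597e-02  f'(a)=-9.992e-01  a ← 46.877984 − (+6.597e-02/-9.992e-01) = 46.944002
iter 3: u=1.098383  f(a)=+1.499e-04  f'(a)=-9.947e-01  a ← 46.944002 − (+1.499e-04/-9.947e-01) = 46.944153
iter 4: u=1.098380  f(a)=+7.782e-10  f'(a)=-9.947e-01  a ← 46.944153 − (+7.782e-10/-9.947e-01) = 46.944153
iter 5: u=1.098380  f(a)=-1.421e-14  f'(a)=-9.947e-01  a ← 46.944153 − (-1.421e-14/-9.947e-01) = 46.944153
converged: |Δa| < 1e-12 after 5 iterations
sag = a·(cosh(S/(2a)) − 1) = 46.944153·(cosh(1.098380) − 1) = 31.281539
T_max/T_min = cosh(S/(2a)) = 1.666356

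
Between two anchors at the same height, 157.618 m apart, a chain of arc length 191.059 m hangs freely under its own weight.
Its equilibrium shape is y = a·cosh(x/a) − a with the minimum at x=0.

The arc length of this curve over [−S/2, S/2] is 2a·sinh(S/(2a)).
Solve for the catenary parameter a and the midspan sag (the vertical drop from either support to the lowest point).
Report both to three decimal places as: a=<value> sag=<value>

a=71.972 sag=47.635

seed: a₀ = √(S³/(24(L−S))) = √(157.618³/(24·33.441)) = 69.849527
iter 1: u=1.128268  f(a)=+2.194e+00  f'(a)=-1.085e+00  a ← 69.849527 − (+2.194e+00/-1.085e+00) = 71.871653
iter 2: u=1.096524  f(a)=+9.889e-02  f'(a)=-9.893e-01  a ← 71.871653 − (+9.889e-02/-9.893e-01) = 71.971614
iter 3: u=1.095001  f(a)=+2.219e-04  f'(a)=-9.848e-01  a ← 71.971614 − (+2.219e-04/-9.848e-01) = 71.971839
iter 4: u=1.094998  f(a)=+1.122e-09  f'(a)=-9.848e-01  a ← 71.971839 − (+1.122e-09/-9.848e-01) = 71.971839
iter 5: u=1.094998  f(a)=+2.842e-14  f'(a)=-9.848e-01  a ← 71.971839 − (+2.842e-14/-9.848e-01) = 71.971839
converged: |Δa| < 1e-12 after 5 iterations
sag = a·(cosh(S/(2a)) − 1) = 71.971839·(cosh(1.094998) − 1) = 47.635146
T_max/T_min = cosh(S/(2a)) = 1.661858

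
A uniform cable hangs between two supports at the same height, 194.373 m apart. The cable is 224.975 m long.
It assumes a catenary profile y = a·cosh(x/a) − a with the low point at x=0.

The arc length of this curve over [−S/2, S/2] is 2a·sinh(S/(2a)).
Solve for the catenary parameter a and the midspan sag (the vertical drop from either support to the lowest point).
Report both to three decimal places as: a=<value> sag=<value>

a=102.274 sag=49.757

seed: a₀ = √(S³/(24(L−S))) = √(194.373³/(24·30.602)) = 99.993871
iter 1: u=0.971925  f(a)=+1.478e+00  f'(a)=-6.719e-01  a ← 99.993871 − (+1.478e+00/-6.719e-01) = 102.194152
iter 2: u=0.950999  f(a)=+5.020e-02  f'(a)=-6.269e-01  a ← 102.194152 − (+5.020e-02/-6.269e-01) = 102.274226
iter 3: u=0.950254  f(a)=+6.240e-05  f'(a)=-6.254e-01  a ← 102.274226 − (+6.240e-05/-6.254e-01) = 102.274326
iter 4: u=0.950253  f(a)=+9.666e-11  f'(a)=-6.254e-01  a ← 102.274326 − (+9.666e-11/-6.254e-01) = 102.274326
iter 5: u=0.950253  f(a)=-2.842e-14  f'(a)=-6.254e-01  a ← 102.274326 − (-2.842e-14/-6.254e-01) = 102.274326
converged: |Δa| < 1e-12 after 5 iterations
sag = a·(cosh(S/(2a)) − 1) = 102.274326·(cosh(0.950253) − 1) = 49.756840
T_max/T_min = cosh(S/(2a)) = 1.486504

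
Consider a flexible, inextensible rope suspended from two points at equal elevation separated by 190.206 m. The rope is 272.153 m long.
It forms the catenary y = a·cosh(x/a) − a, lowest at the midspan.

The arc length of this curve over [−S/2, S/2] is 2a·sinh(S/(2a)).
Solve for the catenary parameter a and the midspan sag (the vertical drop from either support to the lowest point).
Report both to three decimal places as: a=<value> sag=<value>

seed: a₀ = √(S³/(24(L−S))) = √(190.206³/(24·81.947)) = 59.151283
iter 1: u=1.607793  f(a)=+1.127e+01  f'(a)=-3.556e+00  a ← 59.151283 − (+1.127e+01/-3.556e+00) = 62.319526
iter 2: u=1.526055  f(a)=+9.686e-01  f'(a)=-2.969e+00  a ← 62.319526 − (+9.686e-01/-2.969e+00) = 62.645761
iter 3: u=1.518108  f(a)=+8.645e-03  f'(a)=-2.916e+00  a ← 62.645761 − (+8.645e-03/-2.916e+00) = 62.648725
iter 4: u=1.518036  f(a)=+7.022e-07  f'(a)=-2.916e+00  a ← 62.648725 − (+7.022e-07/-2.916e+00) = 62.648726
iter 5: u=1.518036  f(a)=+0.000e+00  f'(a)=-2.916e+00  a ← 62.648726 − (+0.000e+00/-2.916e+00) = 62.648726
converged: |Δa| < 1e-12 after 5 iterations
sag = a·(cosh(S/(2a)) − 1) = 62.648726·(cosh(1.518036) − 1) = 87.156737
T_max/T_min = cosh(S/(2a)) = 2.391197

a=62.649 sag=87.157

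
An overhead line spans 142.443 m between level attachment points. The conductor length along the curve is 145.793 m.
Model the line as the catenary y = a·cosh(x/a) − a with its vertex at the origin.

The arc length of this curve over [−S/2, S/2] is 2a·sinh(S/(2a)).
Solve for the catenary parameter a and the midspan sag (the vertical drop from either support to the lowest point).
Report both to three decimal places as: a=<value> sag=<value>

a=190.263 sag=13.487

seed: a₀ = √(S³/(24(L−S))) = √(142.443³/(24·3.350)) = 189.597953
iter 1: u=0.375645  f(a)=+2.372e-02  f'(a)=-3.584e-02  a ← 189.597953 − (+2.372e-02/-3.584e-02) = 190.259669
iter 2: u=0.374338  f(a)=+1.247e-04  f'(a)=-3.546e-02  a ← 190.259669 − (+1.247e-04/-3.546e-02) = 190.263187
iter 3: u=0.374331  f(a)=+3.491e-09  f'(a)=-3.546e-02  a ← 190.263187 − (+3.491e-09/-3.546e-02) = 190.263187
iter 4: u=0.374331  f(a)=+0.000e+00  f'(a)=-3.546e-02  a ← 190.263187 − (+0.000e+00/-3.546e-02) = 190.263187
converged: |Δa| < 1e-12 after 4 iterations
sag = a·(cosh(S/(2a)) − 1) = 190.263187·(cosh(0.374331) − 1) = 13.486611
T_max/T_min = cosh(S/(2a)) = 1.070884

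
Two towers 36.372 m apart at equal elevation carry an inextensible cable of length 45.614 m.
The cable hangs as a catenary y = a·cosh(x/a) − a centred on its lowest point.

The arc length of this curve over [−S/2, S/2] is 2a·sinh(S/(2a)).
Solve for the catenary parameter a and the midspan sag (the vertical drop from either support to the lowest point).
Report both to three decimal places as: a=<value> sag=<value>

seed: a₀ = √(S³/(24(L−S))) = √(36.372³/(24·9.242)) = 14.728624
iter 1: u=1.234739  f(a)=+7.306e-01  f'(a)=-1.457e+00  a ← 14.728624 − (+7.306e-01/-1.457e+00) = 15.230080
iter 2: u=1.194084  f(a)=+3.897e-02  f'(a)=-1.305e+00  a ← 15.230080 − (+3.897e-02/-1.305e+00) = 15.259935
iter 3: u=1.191748  f(a)=+1.247e-04  f'(a)=-1.297e+00  a ← 15.259935 − (+1.247e-04/-1.297e+00) = 15.260031
iter 4: u=1.191741  f(a)=+1.286e-09  f'(a)=-1.297e+00  a ← 15.260031 − (+1.286e-09/-1.297e+00) = 15.260031
iter 5: u=1.191741  f(a)=+1.421e-14  f'(a)=-1.297e+00  a ← 15.260031 − (+1.421e-14/-1.297e+00) = 15.260031
converged: |Δa| < 1e-12 after 5 iterations
sag = a·(cosh(S/(2a)) − 1) = 15.260031·(cosh(1.191741) − 1) = 12.181321
T_max/T_min = cosh(S/(2a)) = 1.798250

a=15.260 sag=12.181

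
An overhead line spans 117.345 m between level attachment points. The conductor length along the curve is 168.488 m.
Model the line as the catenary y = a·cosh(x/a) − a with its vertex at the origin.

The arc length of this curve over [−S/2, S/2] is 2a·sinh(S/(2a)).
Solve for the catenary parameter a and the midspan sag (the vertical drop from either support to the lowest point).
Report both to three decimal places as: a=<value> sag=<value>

seed: a₀ = √(S³/(24(L−S))) = √(117.345³/(24·51.143)) = 36.282580
iter 1: u=1.617098  f(a)=+7.119e+00  f'(a)=-3.629e+00  a ← 36.282580 − (+7.119e+00/-3.629e+00) = 38.244414
iter 2: u=1.534146  f(a)=+6.182e-01  f'(a)=-3.023e+00  a ← 38.244414 − (+6.182e-01/-3.023e+00) = 38.448867
iter 3: u=1.525988  f(a)=+5.640e-03  f'(a)=-2.969e+00  a ← 38.448867 − (+5.640e-03/-2.969e+00) = 38.450767
iter 4: u=1.525912  f(a)=+4.790e-07  f'(a)=-2.968e+00  a ← 38.450767 − (+4.790e-07/-2.968e+00) = 38.450768
iter 5: u=1.525912  f(a)=+2.842e-14  f'(a)=-2.968e+00  a ← 38.450768 − (+2.842e-14/-2.968e+00) = 38.450768
converged: |Δa| < 1e-12 after 5 iterations
sag = a·(cosh(S/(2a)) − 1) = 38.450768·(cosh(1.525912) − 1) = 54.153299
T_max/T_min = cosh(S/(2a)) = 2.408380

a=38.451 sag=54.153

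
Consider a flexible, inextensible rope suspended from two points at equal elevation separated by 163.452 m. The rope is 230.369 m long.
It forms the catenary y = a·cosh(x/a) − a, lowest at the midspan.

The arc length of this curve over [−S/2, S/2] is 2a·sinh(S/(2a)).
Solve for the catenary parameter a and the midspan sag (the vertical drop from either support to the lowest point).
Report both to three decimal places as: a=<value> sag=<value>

seed: a₀ = √(S³/(24(L−S))) = √(163.452³/(24·66.917)) = 52.144860
iter 1: u=1.567288  f(a)=+8.716e+00  f'(a)=-3.255e+00  a ← 52.144860 − (+8.716e+00/-3.255e+00) = 54.822694
iter 2: u=1.490733  f(a)=+7.164e-01  f'(a)=-2.740e+00  a ← 54.822694 − (+7.164e-01/-2.740e+00) = 55.084166
iter 3: u=1.483657  f(a)=+5.798e-03  f'(a)=-2.696e+00  a ← 55.084166 − (+5.798e-03/-2.696e+00) = 55.086316
iter 4: u=1.483599  f(a)=+3.865e-07  f'(a)=-2.695e+00  a ← 55.086316 − (+3.865e-07/-2.695e+00) = 55.086317
iter 5: u=1.483599  f(a)=+0.000e+00  f'(a)=-2.695e+00  a ← 55.086317 − (+0.000e+00/-2.695e+00) = 55.086317
converged: |Δa| < 1e-12 after 5 iterations
sag = a·(cosh(S/(2a)) − 1) = 55.086317·(cosh(1.483599) − 1) = 72.592857
T_max/T_min = cosh(S/(2a)) = 2.317802

a=55.086 sag=72.593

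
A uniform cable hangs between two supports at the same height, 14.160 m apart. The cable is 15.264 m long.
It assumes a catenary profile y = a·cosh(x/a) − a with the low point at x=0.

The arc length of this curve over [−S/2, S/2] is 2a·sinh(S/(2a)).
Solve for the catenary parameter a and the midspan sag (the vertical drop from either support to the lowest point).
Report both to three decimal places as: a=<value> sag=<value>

seed: a₀ = √(S³/(24(L−S))) = √(14.160³/(24·1.104)) = 10.351534
iter 1: u=0.683957  f(a)=+2.611e-02  f'(a)=-2.234e-01  a ← 10.351534 − (+2.611e-02/-2.234e-01) = 10.468393
iter 2: u=0.676322  f(a)=+4.488e-04  f'(a)=-2.158e-01  a ← 10.468393 − (+4.488e-04/-2.158e-01) = 10.470472
iter 3: u=0.676187  f(a)=+1.377e-07  f'(a)=-2.157e-01  a ← 10.470472 − (+1.377e-07/-2.157e-01) = 10.470473
iter 4: u=0.676187  f(a)=+1.421e-14  f'(a)=-2.157e-01  a ← 10.470473 − (+1.421e-14/-2.157e-01) = 10.470473
converged: |Δa| < 1e-12 after 4 iterations
sag = a·(cosh(S/(2a)) − 1) = 10.470473·(cosh(0.676187) − 1) = 2.486310
T_max/T_min = cosh(S/(2a)) = 1.237459

a=10.470 sag=2.486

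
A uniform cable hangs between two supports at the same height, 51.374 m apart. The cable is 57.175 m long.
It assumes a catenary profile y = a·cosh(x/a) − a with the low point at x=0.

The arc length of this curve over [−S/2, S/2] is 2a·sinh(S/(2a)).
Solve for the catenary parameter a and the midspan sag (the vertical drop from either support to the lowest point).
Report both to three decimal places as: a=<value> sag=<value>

seed: a₀ = √(S³/(24(L−S))) = √(51.374³/(24·5.801)) = 31.207431
iter 1: u=0.823105  f(a)=+1.997e-01  f'(a)=-3.976e-01  a ← 31.207431 − (+1.997e-01/-3.976e-01) = 31.709750
iter 2: u=0.810066  f(a)=+4.924e-03  f'(a)=-3.782e-01  a ← 31.709750 − (+4.924e-03/-3.782e-01) = 31.722770
iter 3: u=0.809734  f(a)=+3.161e-06  f'(a)=-3.777e-01  a ← 31.722770 − (+3.161e-06/-3.777e-01) = 31.722778
iter 4: u=0.809734  f(a)=+1.322e-12  f'(a)=-3.777e-01  a ← 31.722778 − (+1.322e-12/-3.777e-01) = 31.722778
converged: |Δa| < 1e-12 after 4 iterations
sag = a·(cosh(S/(2a)) − 1) = 31.722778·(cosh(0.809734) − 1) = 10.980615
T_max/T_min = cosh(S/(2a)) = 1.346143

a=31.723 sag=10.981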